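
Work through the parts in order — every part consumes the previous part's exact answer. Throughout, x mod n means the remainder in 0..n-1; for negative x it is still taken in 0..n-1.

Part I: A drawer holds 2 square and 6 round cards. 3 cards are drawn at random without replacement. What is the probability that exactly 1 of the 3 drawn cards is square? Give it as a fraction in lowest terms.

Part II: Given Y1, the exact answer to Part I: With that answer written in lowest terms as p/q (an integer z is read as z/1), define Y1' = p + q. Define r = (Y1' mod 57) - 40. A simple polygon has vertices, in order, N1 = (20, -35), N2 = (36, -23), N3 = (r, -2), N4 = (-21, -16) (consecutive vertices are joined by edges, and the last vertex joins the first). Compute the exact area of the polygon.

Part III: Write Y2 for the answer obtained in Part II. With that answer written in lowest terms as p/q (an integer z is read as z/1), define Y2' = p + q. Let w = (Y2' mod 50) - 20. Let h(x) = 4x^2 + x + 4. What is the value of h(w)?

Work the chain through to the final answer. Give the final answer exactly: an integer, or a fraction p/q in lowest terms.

Part I: total draws C(8,3) = 56; favorable C(2,1)*C(6,2) = 30; P = 15/28; answer 15/28
Part II: Y1 = 15/28; threaded value p + q = 43; r = 3; cross terms: (20*-23 - 36*-35)=800, (36*-2 - 3*-23)=-3, (3*-16 - -21*-2)=-90, (-21*-35 - 20*-16)=1055; twice the area = |1762| = 1762; area = 881; answer 881
Part III: Y2 = 881; threaded value p + q = 882; w = 12; 4*(12)^2 + 1*(12)^1 + 4 = (576) + (12) + (4) = 592; answer 592

592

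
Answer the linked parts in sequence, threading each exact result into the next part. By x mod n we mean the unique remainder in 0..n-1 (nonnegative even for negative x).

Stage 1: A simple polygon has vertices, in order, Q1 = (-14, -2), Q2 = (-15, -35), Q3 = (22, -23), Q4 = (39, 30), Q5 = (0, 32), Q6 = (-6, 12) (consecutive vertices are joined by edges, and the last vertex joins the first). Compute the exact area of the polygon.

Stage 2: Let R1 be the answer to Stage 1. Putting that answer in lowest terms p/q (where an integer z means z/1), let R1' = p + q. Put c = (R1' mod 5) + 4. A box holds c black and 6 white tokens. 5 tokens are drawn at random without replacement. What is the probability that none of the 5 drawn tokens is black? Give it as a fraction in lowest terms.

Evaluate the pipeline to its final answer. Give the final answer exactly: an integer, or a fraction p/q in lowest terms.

Stage 1: cross terms: (-14*-35 - -15*-2)=460, (-15*-23 - 22*-35)=1115, (22*30 - 39*-23)=1557, (39*32 - 0*30)=1248, (0*12 - -6*32)=192, (-6*-2 - -14*12)=180; twice the area = |4752| = 4752; area = 2376; answer 2376
Stage 2: R1 = 2376; threaded value p + q = 2377; c = 6; total draws C(12,5) = 792; favorable C(6,5) = 6; P = 1/132; answer 1/132

1/132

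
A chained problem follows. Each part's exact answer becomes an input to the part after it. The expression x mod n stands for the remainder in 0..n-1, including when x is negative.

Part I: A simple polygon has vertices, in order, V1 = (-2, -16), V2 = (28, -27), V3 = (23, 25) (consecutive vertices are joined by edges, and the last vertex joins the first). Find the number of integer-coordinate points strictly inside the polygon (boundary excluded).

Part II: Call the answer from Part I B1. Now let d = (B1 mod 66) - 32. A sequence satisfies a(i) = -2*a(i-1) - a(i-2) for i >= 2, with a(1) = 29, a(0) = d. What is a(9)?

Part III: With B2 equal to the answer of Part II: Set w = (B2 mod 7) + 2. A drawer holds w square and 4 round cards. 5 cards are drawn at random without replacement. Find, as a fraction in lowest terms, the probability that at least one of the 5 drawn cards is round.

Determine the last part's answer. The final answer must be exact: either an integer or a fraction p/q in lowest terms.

125/126

Part I: cross terms: (-2*-27 - 28*-16)=502, (28*25 - 23*-27)=1321, (23*-16 - -2*25)=-318; twice the area = |1505| = 1505; area = 1505/2; boundary points = 1 + 1 + 1 = 3; strictly interior points = area - boundary/2 + 1 = 752; answer 752
Part II: B1 = 752; d = -6; a(2) = -2*(29) - 1*(-6) = -52; iterating: a(2)=-52, a(3)=75, a(4)=-98, a(5)=121, a(6)=-144, a(7)=167, a(8)=-190, a(9)=213; answer 213
Part III: B2 = 213; w = 5; total draws C(9,5) = 126; complement C(5,5) = 1; favorable 126 - 1 = 125; P = 125/126; answer 125/126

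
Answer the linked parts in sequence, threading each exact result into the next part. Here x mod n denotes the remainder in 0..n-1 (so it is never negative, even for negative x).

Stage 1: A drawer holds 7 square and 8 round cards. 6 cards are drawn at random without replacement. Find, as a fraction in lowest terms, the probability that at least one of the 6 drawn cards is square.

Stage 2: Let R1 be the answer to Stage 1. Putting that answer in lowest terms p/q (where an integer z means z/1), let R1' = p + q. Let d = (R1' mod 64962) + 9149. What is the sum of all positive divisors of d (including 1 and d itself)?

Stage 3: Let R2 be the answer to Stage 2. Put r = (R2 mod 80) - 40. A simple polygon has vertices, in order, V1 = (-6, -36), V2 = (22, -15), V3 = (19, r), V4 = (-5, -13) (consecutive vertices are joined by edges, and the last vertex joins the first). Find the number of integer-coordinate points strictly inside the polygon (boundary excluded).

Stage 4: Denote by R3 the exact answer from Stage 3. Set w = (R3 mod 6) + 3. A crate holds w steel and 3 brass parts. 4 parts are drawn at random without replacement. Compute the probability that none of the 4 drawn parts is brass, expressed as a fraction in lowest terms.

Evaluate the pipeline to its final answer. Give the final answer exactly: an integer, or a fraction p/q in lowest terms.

1/14

Stage 1: total draws C(15,6) = 5005; complement C(8,6) = 28; favorable 5005 - 28 = 4977; P = 711/715; answer 711/715
Stage 2: R1 = 711/715; threaded value p + q = 1426; d = 10575; 10575 = 3^2 * 5^2 * 47; sigma = (1 + 3 + 9) * (1 + 5 + 25) * (1 + 47) = 13 * 31 * 48 = 19344; answer 19344
Stage 3: R2 = 19344; r = 24; cross terms: (-6*-15 - 22*-36)=882, (22*24 - 19*-15)=813, (19*-13 - -5*24)=-127, (-5*-36 - -6*-13)=102; twice the area = |1670| = 1670; area = 835; boundary points = 7 + 3 + 1 + 1 = 12; strictly interior points = area - boundary/2 + 1 = 830; answer 830
Stage 4: R3 = 830; w = 5; total draws C(8,4) = 70; favorable C(5,4) = 5; P = 1/14; answer 1/14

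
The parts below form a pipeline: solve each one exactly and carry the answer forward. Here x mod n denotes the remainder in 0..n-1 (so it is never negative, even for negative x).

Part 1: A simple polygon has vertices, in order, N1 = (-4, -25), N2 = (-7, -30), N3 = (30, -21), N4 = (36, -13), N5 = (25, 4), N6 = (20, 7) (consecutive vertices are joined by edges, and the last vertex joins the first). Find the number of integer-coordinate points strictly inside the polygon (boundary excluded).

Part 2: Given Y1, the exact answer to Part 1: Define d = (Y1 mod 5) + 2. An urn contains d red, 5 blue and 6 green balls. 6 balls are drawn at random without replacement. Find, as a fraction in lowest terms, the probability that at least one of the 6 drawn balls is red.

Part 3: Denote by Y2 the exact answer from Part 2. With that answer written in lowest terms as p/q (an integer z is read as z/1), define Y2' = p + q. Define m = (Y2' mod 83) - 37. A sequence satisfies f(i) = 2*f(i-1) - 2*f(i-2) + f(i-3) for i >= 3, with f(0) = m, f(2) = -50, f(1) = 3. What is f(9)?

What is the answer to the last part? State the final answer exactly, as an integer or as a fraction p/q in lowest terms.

-68

Part 1: cross terms: (-4*-30 - -7*-25)=-55, (-7*-21 - 30*-30)=1047, (30*-13 - 36*-21)=366, (36*4 - 25*-13)=469, (25*7 - 20*4)=95, (20*-25 - -4*7)=-472; twice the area = |1450| = 1450; area = 725; boundary points = 1 + 1 + 2 + 1 + 1 + 8 = 14; strictly interior points = area - boundary/2 + 1 = 719; answer 719
Part 2: Y1 = 719; d = 6; total draws C(17,6) = 12376; complement C(11,6) = 462; favorable 12376 - 462 = 11914; P = 851/884; answer 851/884
Part 3: Y2 = 851/884; threaded value p + q = 1735; m = 38; f(3) = 2*(-50) - 2*(3) + 1*(38) = -68; iterating: f(3)=-68, f(4)=-33, f(5)=20, f(6)=38, f(7)=3, f(8)=-50, f(9)=-68; answer -68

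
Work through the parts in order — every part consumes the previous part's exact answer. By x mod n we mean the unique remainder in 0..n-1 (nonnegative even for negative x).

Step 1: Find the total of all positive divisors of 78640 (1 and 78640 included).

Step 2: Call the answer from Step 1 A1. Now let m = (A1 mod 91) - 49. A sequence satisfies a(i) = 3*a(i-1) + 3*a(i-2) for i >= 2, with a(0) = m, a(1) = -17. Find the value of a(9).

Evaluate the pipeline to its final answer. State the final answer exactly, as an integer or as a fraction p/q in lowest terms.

-1326942

Step 1: 78640 = 2^4 * 5 * 983; sigma = (1 + 2 + 4 + 8 + 16) * (1 + 5) * (1 + 983) = 31 * 6 * 984 = 183024; answer 183024
Step 2: A1 = 183024; m = -26; a(2) = 3*(-17) + 3*(-26) = -129; iterating: a(2)=-129, a(3)=-438, a(4)=-1701, a(5)=-6417, a(6)=-24354, a(7)=-92313, a(8)=-350001, a(9)=-1326942; answer -1326942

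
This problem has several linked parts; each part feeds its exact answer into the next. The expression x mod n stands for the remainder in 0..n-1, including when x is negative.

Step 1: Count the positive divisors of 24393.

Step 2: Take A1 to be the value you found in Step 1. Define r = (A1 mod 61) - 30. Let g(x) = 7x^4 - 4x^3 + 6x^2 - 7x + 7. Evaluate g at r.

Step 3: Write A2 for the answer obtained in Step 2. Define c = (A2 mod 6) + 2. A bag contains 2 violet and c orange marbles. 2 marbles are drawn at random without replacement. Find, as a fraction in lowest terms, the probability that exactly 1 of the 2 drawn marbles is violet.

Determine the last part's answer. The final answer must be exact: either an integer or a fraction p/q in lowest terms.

3/5

Step 1: 24393 = 3 * 47 * 173; number of divisors = (1+1) * (1+1) * (1+1) = 8; answer 8
Step 2: A1 = 8; r = -22; 7*(-22)^4 - 4*(-22)^3 + 6*(-22)^2 - 7*(-22)^1 + 7 = (1639792) + (42592) + (2904) + (154) + (7) = 1685449; answer 1685449
Step 3: A2 = 1685449; c = 3; total draws C(5,2) = 10; favorable C(2,1)*C(3,1) = 6; P = 3/5; answer 3/5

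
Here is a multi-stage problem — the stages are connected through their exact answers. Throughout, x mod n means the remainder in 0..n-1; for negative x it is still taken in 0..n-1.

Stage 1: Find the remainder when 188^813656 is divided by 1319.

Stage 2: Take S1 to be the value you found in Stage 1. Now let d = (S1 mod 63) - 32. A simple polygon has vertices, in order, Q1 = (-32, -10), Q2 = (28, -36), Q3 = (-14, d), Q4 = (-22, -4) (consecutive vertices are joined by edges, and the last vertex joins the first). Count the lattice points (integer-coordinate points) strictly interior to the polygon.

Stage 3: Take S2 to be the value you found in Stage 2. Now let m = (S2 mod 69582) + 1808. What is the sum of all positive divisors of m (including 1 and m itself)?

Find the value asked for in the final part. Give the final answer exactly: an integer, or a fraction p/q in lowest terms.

Stage 1: squarings mod 1319: 188^1=188, 188^2=1050, 188^4=1135, 188^8=881, 188^16=589, 188^32=24, 188^64=576, 188^128=707, 188^256=1267, 188^512=66, 188^1024=399, 188^2048=921, 188^4096=124, 188^8192=867, 188^16384=1178, 188^32768=96, 188^65536=1302, 188^131072=289, 188^262144=424, 188^524288=392; 188^813656 = 188^8 * 188^16 * 188^64 * 188^512 * 188^2048 * 188^8192 * 188^16384 * 188^262144 * 188^524288 = 1192 (mod 1319); answer 1192
Stage 2: S1 = 1192; d = 26; cross terms: (-32*-36 - 28*-10)=1432, (28*26 - -14*-36)=224, (-14*-4 - -22*26)=628, (-22*-10 - -32*-4)=92; twice the area = |2376| = 2376; area = 1188; boundary points = 2 + 2 + 2 + 2 = 8; strictly interior points = area - boundary/2 + 1 = 1185; answer 1185
Stage 3: S2 = 1185; m = 2993; 2993 = 41 * 73; sigma = (1 + 41) * (1 + 73) = 42 * 74 = 3108; answer 3108

3108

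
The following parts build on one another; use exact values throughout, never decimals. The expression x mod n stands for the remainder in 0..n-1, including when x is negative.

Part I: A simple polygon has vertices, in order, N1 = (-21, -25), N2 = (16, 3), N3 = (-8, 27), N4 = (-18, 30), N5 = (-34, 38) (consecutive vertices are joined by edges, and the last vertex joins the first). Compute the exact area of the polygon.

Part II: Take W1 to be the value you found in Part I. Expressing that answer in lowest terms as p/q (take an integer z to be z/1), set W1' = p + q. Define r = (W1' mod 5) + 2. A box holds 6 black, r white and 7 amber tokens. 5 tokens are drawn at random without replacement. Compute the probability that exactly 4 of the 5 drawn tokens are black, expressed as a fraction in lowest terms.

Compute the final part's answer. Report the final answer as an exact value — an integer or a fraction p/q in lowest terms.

Part I: cross terms: (-21*3 - 16*-25)=337, (16*27 - -8*3)=456, (-8*30 - -18*27)=246, (-18*38 - -34*30)=336, (-34*-25 - -21*38)=1648; twice the area = |3023| = 3023; area = 3023/2; answer 3023/2
Part II: W1 = 3023/2; threaded value p + q = 3025; r = 2; total draws C(15,5) = 3003; favorable C(6,4)*C(9,1) = 135; P = 45/1001; answer 45/1001

45/1001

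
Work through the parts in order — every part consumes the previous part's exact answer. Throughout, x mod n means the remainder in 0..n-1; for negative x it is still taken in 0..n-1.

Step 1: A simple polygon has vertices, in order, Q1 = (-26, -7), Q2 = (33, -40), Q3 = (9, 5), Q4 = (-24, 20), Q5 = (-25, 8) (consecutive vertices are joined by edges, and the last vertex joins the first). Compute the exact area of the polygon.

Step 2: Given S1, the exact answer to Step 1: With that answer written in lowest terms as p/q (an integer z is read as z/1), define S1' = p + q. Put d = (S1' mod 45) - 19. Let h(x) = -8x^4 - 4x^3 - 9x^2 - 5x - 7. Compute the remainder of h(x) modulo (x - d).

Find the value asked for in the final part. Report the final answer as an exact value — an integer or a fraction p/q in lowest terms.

Step 1: cross terms: (-26*-40 - 33*-7)=1271, (33*5 - 9*-40)=525, (9*20 - -24*5)=300, (-24*8 - -25*20)=308, (-25*-7 - -26*8)=383; twice the area = |2787| = 2787; area = 2787/2; answer 2787/2
Step 2: S1 = 2787/2; threaded value p + q = 2789; d = 25; remainder = value at the root: -8*(25)^4 - 4*(25)^3 - 9*(25)^2 - 5*(25)^1 - 7 = (-3125000) + (-62500) + (-5625) + (-125) + (-7) = -3193257; answer -3193257

-3193257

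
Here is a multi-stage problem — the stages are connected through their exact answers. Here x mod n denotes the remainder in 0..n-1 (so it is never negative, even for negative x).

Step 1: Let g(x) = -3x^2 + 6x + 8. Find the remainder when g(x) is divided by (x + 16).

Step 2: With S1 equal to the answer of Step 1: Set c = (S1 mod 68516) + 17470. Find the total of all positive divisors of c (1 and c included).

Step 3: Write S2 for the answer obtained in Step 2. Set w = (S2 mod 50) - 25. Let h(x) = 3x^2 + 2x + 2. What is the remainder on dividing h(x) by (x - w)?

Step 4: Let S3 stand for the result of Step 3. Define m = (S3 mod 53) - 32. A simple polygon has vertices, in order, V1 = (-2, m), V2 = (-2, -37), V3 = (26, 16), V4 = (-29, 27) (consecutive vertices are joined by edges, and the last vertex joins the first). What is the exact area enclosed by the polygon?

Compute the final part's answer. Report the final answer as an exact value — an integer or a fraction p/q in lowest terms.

1463

Step 1: remainder = value at the root: -3*(-16)^2 + 6*(-16)^1 + 8 = (-768) + (-96) + (8) = -856; answer -856
Step 2: S1 = -856; c = 85130; 85130 = 2 * 5 * 8513; sigma = (1 + 2) * (1 + 5) * (1 + 8513) = 3 * 6 * 8514 = 153252; answer 153252
Step 3: S2 = 153252; w = -23; remainder = value at the root: 3*(-23)^2 + 2*(-23)^1 + 2 = (1587) + (-46) + (2) = 1543; answer 1543
Step 4: S3 = 1543; m = -26; cross terms: (-2*-37 - -2*-26)=22, (-2*16 - 26*-37)=930, (26*27 - -29*16)=1166, (-29*-26 - -2*27)=808; twice the area = |2926| = 2926; area = 1463; answer 1463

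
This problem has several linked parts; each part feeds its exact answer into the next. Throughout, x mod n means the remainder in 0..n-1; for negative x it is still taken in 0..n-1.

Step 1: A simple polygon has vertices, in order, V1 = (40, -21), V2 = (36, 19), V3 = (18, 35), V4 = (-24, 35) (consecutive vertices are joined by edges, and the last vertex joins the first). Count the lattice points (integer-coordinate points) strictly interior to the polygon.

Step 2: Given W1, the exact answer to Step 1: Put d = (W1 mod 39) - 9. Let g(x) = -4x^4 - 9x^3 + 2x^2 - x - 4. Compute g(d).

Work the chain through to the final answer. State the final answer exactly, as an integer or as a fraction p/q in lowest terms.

-1701904

Step 1: cross terms: (40*19 - 36*-21)=1516, (36*35 - 18*19)=918, (18*35 - -24*35)=1470, (-24*-21 - 40*35)=-896; twice the area = |3008| = 3008; area = 1504; boundary points = 4 + 2 + 42 + 8 = 56; strictly interior points = area - boundary/2 + 1 = 1477; answer 1477
Step 2: W1 = 1477; d = 25; -4*(25)^4 - 9*(25)^3 + 2*(25)^2 - 1*(25)^1 - 4 = (-1562500) + (-140625) + (1250) + (-25) + (-4) = -1701904; answer -1701904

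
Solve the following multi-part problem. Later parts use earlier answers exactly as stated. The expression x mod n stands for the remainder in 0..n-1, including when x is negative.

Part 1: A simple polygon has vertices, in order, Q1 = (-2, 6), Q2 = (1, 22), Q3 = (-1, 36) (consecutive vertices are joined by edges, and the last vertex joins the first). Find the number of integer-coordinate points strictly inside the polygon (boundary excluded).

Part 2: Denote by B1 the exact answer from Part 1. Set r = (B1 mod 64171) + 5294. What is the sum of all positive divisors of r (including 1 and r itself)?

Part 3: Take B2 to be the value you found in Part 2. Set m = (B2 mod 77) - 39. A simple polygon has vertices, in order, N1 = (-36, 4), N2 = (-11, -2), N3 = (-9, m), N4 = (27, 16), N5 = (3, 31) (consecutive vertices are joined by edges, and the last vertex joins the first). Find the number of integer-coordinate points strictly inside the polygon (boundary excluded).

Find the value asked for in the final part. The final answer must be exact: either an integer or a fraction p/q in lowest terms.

1006

Part 1: cross terms: (-2*22 - 1*6)=-50, (1*36 - -1*22)=58, (-1*6 - -2*36)=66; twice the area = |74| = 74; area = 37; boundary points = 1 + 2 + 1 = 4; strictly interior points = area - boundary/2 + 1 = 36; answer 36
Part 2: B1 = 36; r = 5330; 5330 = 2 * 5 * 13 * 41; sigma = (1 + 2) * (1 + 5) * (1 + 13) * (1 + 41) = 3 * 6 * 14 * 42 = 10584; answer 10584
Part 3: B2 = 10584; m = -4; cross terms: (-36*-2 - -11*4)=116, (-11*-4 - -9*-2)=26, (-9*16 - 27*-4)=-36, (27*31 - 3*16)=789, (3*4 - -36*31)=1128; twice the area = |2023| = 2023; area = 2023/2; boundary points = 1 + 2 + 4 + 3 + 3 = 13; strictly interior points = area - boundary/2 + 1 = 1006; answer 1006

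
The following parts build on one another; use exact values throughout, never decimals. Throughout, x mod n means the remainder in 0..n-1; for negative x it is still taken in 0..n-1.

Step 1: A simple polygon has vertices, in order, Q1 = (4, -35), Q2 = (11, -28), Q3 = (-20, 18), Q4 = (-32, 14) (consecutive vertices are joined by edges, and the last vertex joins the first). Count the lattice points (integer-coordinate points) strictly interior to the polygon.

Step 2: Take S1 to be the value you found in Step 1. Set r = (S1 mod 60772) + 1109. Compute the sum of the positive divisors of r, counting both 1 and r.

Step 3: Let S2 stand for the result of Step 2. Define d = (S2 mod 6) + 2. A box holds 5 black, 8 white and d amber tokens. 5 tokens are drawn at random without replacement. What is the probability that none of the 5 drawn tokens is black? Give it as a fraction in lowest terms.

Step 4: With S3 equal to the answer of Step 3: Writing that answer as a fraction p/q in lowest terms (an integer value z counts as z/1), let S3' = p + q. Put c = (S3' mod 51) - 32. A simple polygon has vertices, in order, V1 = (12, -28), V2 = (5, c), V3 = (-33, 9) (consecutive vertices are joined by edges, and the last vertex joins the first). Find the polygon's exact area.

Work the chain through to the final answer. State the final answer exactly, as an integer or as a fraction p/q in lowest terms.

Step 1: cross terms: (4*-28 - 11*-35)=273, (11*18 - -20*-28)=-362, (-20*14 - -32*18)=296, (-32*-35 - 4*14)=1064; twice the area = |1271| = 1271; area = 1271/2; boundary points = 7 + 1 + 4 + 1 = 13; strictly interior points = area - boundary/2 + 1 = 630; answer 630
Step 2: S1 = 630; r = 1739; 1739 = 37 * 47; sigma = (1 + 37) * (1 + 47) = 38 * 48 = 1824; answer 1824
Step 3: S2 = 1824; d = 2; total draws C(15,5) = 3003; favorable C(10,5) = 252; P = 12/143; answer 12/143
Step 4: S3 = 12/143; threaded value p + q = 155; c = -30; cross terms: (12*-30 - 5*-28)=-220, (5*9 - -33*-30)=-945, (-33*-28 - 12*9)=816; twice the area = |-349| = 349; area = 349/2; answer 349/2

349/2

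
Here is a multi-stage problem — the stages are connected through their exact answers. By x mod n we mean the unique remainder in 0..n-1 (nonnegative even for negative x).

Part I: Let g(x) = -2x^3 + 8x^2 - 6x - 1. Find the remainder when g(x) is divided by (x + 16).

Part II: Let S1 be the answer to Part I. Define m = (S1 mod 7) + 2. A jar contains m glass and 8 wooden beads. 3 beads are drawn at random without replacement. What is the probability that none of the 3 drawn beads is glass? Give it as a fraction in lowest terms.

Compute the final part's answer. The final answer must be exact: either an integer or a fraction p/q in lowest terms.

28/143

Part I: remainder = value at the root: -2*(-16)^3 + 8*(-16)^2 - 6*(-16)^1 - 1 = (8192) + (2048) + (96) + (-1) = 10335; answer 10335
Part II: S1 = 10335; m = 5; total draws C(13,3) = 286; favorable C(8,3) = 56; P = 28/143; answer 28/143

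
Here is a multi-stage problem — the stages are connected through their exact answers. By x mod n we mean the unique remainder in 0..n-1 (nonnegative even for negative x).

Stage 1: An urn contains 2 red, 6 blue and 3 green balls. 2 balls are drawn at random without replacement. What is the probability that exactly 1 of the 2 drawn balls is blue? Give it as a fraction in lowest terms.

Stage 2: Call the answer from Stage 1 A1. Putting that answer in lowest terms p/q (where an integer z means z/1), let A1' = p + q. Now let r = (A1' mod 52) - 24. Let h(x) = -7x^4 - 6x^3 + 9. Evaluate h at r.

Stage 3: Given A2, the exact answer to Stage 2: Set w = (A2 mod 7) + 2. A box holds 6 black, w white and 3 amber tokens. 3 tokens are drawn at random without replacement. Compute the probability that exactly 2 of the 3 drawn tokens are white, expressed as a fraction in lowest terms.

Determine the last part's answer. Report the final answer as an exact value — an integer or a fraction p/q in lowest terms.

27/143

Stage 1: total draws C(11,2) = 55; favorable C(6,1)*C(5,1) = 30; P = 6/11; answer 6/11
Stage 2: A1 = 6/11; threaded value p + q = 17; r = -7; -7*(-7)^4 - 6*(-7)^3 + 9 = (-16807) + (2058) + (9) = -14740; answer -14740
Stage 3: A2 = -14740; w = 4; total draws C(13,3) = 286; favorable C(4,2)*C(9,1) = 54; P = 27/143; answer 27/143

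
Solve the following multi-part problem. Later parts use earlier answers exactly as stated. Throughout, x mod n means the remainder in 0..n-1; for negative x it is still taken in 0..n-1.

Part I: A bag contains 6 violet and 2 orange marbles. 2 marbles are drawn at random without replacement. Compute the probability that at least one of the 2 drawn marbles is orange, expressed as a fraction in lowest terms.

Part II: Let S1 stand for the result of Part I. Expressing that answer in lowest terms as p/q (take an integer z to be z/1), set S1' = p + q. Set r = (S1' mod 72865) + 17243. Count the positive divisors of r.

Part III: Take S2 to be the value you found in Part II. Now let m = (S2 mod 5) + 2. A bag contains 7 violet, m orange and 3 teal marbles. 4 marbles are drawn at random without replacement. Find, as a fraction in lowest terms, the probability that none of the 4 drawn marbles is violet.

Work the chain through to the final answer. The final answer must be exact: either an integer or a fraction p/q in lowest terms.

5/143

Part I: total draws C(8,2) = 28; complement C(6,2) = 15; favorable 28 - 15 = 13; P = 13/28; answer 13/28
Part II: S1 = 13/28; threaded value p + q = 41; r = 17284; 17284 = 2^2 * 29 * 149; number of divisors = (2+1) * (1+1) * (1+1) = 12; answer 12
Part III: S2 = 12; m = 4; total draws C(14,4) = 1001; favorable C(7,4) = 35; P = 5/143; answer 5/143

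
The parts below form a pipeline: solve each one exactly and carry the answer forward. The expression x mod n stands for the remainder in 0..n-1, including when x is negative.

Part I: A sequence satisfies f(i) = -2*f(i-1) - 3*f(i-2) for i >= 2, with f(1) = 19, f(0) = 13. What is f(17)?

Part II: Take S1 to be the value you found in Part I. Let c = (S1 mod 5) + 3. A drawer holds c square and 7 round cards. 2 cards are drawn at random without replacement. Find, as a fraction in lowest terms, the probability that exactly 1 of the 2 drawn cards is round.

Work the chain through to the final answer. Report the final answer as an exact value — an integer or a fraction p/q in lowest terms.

Part I: f(2) = -2*(19) - 3*(13) = -77; iterating: f(2)=-77, f(3)=97, f(4)=37, f(5)=-365, f(6)=619, f(7)=-143, f(8)=-1571, f(9)=3571, f(10)=-2429, f(11)=-5855, f(12)=18997, f(13)=-20429, f(14)=-16133, f(15)=93553, f(16)=-138707, f(17)=-3245; answer -3245
Part II: S1 = -3245; c = 3; total draws C(10,2) = 45; favorable C(7,1)*C(3,1) = 21; P = 7/15; answer 7/15

7/15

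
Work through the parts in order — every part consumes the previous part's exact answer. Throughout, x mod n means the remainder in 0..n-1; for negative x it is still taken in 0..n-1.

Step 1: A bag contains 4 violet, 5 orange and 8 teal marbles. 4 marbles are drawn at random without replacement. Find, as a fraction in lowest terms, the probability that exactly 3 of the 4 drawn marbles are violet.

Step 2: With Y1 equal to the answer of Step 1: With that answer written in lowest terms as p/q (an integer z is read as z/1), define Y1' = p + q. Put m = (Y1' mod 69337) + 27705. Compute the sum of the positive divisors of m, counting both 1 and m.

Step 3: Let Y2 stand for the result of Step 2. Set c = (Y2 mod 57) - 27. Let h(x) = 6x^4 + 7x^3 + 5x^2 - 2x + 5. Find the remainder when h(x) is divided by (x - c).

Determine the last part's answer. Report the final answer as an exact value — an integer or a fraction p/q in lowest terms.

Step 1: total draws C(17,4) = 2380; favorable C(4,3)*C(13,1) = 52; P = 13/595; answer 13/595
Step 2: Y1 = 13/595; threaded value p + q = 608; m = 28313; 28313 = 23 * 1231; sigma = (1 + 23) * (1 + 1231) = 24 * 1232 = 29568; answer 29568
Step 3: Y2 = 29568; c = 15; remainder = value at the root: 6*(15)^4 + 7*(15)^3 + 5*(15)^2 - 2*(15)^1 + 5 = (303750) + (23625) + (1125) + (-30) + (5) = 328475; answer 328475

328475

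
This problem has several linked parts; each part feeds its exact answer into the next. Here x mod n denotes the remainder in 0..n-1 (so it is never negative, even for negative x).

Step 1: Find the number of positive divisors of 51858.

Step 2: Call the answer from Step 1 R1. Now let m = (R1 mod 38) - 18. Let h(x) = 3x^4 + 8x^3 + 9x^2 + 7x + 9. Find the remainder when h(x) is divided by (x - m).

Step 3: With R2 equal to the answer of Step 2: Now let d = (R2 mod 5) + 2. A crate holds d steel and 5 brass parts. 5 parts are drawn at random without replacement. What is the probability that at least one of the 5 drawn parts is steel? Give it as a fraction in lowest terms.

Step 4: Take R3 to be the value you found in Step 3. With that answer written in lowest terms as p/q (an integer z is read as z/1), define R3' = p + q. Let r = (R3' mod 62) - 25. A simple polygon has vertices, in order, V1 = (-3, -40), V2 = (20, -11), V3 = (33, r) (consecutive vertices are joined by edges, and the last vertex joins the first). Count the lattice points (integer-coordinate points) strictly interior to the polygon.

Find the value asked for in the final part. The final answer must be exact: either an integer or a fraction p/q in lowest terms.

Step 1: 51858 = 2 * 3^2 * 43 * 67; number of divisors = (1+1) * (2+1) * (1+1) * (1+1) = 24; answer 24
Step 2: R1 = 24; m = 6; remainder = value at the root: 3*(6)^4 + 8*(6)^3 + 9*(6)^2 + 7*(6)^1 + 9 = (3888) + (1728) + (324) + (42) + (9) = 5991; answer 5991
Step 3: R2 = 5991; d = 3; total draws C(8,5) = 56; complement C(5,5) = 1; favorable 56 - 1 = 55; P = 55/56; answer 55/56
Step 4: R3 = 55/56; threaded value p + q = 111; r = 24; cross terms: (-3*-11 - 20*-40)=833, (20*24 - 33*-11)=843, (33*-40 - -3*24)=-1248; twice the area = |428| = 428; area = 214; boundary points = 1 + 1 + 4 = 6; strictly interior points = area - boundary/2 + 1 = 212; answer 212

212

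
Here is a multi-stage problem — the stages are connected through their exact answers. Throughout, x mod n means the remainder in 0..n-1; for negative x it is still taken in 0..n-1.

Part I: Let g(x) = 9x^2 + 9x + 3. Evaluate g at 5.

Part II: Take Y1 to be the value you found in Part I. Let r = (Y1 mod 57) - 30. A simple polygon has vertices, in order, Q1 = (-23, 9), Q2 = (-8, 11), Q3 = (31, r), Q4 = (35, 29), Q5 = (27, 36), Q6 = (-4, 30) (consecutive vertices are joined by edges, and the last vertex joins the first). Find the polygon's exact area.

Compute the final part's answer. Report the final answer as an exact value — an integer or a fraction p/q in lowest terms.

Part I: 9*(5)^2 + 9*(5)^1 + 3 = (225) + (45) + (3) = 273; answer 273
Part II: Y1 = 273; r = 15; cross terms: (-23*11 - -8*9)=-181, (-8*15 - 31*11)=-461, (31*29 - 35*15)=374, (35*36 - 27*29)=477, (27*30 - -4*36)=954, (-4*9 - -23*30)=654; twice the area = |1817| = 1817; area = 1817/2; answer 1817/2

1817/2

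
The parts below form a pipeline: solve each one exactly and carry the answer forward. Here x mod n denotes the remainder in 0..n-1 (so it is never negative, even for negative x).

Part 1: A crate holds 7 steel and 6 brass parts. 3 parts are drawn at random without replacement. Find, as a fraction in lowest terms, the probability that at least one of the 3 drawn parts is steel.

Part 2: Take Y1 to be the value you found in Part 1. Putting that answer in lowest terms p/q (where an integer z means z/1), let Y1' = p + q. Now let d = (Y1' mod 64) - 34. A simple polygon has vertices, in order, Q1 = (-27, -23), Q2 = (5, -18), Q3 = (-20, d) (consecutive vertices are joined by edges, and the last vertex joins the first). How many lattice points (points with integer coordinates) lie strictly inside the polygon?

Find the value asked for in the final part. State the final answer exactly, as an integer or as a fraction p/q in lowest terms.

Part 1: total draws C(13,3) = 286; complement C(6,3) = 20; favorable 286 - 20 = 266; P = 133/143; answer 133/143
Part 2: Y1 = 133/143; threaded value p + q = 276; d = -14; cross terms: (-27*-18 - 5*-23)=601, (5*-14 - -20*-18)=-430, (-20*-23 - -27*-14)=82; twice the area = |253| = 253; area = 253/2; boundary points = 1 + 1 + 1 = 3; strictly interior points = area - boundary/2 + 1 = 126; answer 126

126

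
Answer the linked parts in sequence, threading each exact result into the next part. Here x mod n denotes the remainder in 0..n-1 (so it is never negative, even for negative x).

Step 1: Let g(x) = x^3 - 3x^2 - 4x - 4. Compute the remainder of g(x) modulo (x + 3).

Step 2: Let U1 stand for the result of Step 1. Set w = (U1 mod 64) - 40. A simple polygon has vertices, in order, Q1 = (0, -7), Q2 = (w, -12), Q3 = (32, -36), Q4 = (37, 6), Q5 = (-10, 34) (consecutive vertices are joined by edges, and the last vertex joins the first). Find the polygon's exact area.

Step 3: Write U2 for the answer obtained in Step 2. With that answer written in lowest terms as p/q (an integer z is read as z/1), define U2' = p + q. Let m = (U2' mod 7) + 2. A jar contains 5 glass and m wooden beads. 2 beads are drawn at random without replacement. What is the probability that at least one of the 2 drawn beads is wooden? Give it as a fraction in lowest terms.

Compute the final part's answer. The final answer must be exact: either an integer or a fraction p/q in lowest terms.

9/14

Step 1: remainder = value at the root: 1*(-3)^3 - 3*(-3)^2 - 4*(-3)^1 - 4 = (-27) + (-27) + (12) + (-4) = -46; answer -46
Step 2: U1 = -46; w = -22; cross terms: (0*-12 - -22*-7)=-154, (-22*-36 - 32*-12)=1176, (32*6 - 37*-36)=1524, (37*34 - -10*6)=1318, (-10*-7 - 0*34)=70; twice the area = |3934| = 3934; area = 1967; answer 1967
Step 3: U2 = 1967; threaded value p + q = 1968; m = 3; total draws C(8,2) = 28; complement C(5,2) = 10; favorable 28 - 10 = 18; P = 9/14; answer 9/14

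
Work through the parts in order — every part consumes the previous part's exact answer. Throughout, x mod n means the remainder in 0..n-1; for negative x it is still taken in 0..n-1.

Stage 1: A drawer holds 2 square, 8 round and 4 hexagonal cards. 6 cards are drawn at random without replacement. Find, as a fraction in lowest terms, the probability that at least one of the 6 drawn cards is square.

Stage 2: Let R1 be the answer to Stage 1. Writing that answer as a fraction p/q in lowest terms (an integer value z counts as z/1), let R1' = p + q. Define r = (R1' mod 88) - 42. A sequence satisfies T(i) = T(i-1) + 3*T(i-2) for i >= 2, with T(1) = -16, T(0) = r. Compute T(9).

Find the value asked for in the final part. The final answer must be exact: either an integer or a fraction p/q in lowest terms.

-21148

Stage 1: total draws C(14,6) = 3003; complement C(12,6) = 924; favorable 3003 - 924 = 2079; P = 9/13; answer 9/13
Stage 2: R1 = 9/13; threaded value p + q = 22; r = -20; T(2) = 1*(-16) + 3*(-20) = -76; iterating: T(2)=-76, T(3)=-124, T(4)=-352, T(5)=-724, T(6)=-1780, T(7)=-3952, T(8)=-9292, T(9)=-21148; answer -21148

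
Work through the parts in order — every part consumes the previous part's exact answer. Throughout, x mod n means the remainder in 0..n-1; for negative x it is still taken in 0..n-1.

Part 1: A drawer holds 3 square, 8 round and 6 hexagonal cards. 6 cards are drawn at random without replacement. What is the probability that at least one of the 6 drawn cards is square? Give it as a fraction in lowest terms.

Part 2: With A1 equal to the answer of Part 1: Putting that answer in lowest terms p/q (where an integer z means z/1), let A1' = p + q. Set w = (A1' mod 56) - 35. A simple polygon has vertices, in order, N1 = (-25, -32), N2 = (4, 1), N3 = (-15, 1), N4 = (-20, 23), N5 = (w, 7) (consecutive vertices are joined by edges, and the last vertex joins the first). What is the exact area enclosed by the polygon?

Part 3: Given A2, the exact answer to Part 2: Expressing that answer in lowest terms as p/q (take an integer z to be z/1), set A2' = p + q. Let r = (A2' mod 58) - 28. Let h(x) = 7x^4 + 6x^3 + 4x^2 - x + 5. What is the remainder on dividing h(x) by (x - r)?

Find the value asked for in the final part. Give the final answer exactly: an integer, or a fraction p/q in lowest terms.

2643155

Part 1: total draws C(17,6) = 12376; complement C(14,6) = 3003; favorable 12376 - 3003 = 9373; P = 103/136; answer 103/136
Part 2: A1 = 103/136; threaded value p + q = 239; w = -20; cross terms: (-25*1 - 4*-32)=103, (4*1 - -15*1)=19, (-15*23 - -20*1)=-325, (-20*7 - -20*23)=320, (-20*-32 - -25*7)=815; twice the area = |932| = 932; area = 466; answer 466
Part 3: A2 = 466; threaded value p + q = 467; r = -25; remainder = value at the root: 7*(-25)^4 + 6*(-25)^3 + 4*(-25)^2 - 1*(-25)^1 + 5 = (2734375) + (-93750) + (2500) + (25) + (5) = 2643155; answer 2643155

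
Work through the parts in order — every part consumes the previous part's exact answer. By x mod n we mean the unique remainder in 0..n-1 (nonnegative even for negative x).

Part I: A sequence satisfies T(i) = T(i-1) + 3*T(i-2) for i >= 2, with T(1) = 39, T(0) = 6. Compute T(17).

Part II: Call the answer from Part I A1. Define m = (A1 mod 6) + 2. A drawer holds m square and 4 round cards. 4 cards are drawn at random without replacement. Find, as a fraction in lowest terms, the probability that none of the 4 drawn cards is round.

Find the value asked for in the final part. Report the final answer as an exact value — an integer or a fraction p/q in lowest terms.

5/126

Part I: T(2) = 1*(39) + 3*(6) = 57; iterating: T(2)=57, T(3)=174, T(4)=345, T(5)=867, T(6)=1902, T(7)=4503, T(8)=10209, T(9)=23718, T(10)=54345, T(11)=125499, T(12)=288534, T(13)=665031, T(14)=1530633, T(15)=3525726, T(16)=8117625, T(17)=18694803; answer 18694803
Part II: A1 = 18694803; m = 5; total draws C(9,4) = 126; favorable C(5,4) = 5; P = 5/126; answer 5/126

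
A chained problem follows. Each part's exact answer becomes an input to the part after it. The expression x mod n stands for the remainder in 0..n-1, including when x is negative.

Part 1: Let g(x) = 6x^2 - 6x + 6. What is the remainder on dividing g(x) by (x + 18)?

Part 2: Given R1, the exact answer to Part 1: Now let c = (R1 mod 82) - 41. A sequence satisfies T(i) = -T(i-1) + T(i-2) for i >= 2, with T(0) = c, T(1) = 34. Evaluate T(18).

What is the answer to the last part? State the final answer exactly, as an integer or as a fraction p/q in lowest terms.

-140557

Part 1: remainder = value at the root: 6*(-18)^2 - 6*(-18)^1 + 6 = (1944) + (108) + (6) = 2058; answer 2058
Part 2: R1 = 2058; c = -33; T(2) = -1*(34) + 1*(-33) = -67; iterating: T(2)=-67, T(3)=101, T(4)=-168, T(5)=269, T(6)=-437, T(7)=706, T(8)=-1143, T(9)=1849, T(10)=-2992, T(11)=4841, T(12)=-7833, T(13)=12674, T(14)=-20507, T(15)=33181, T(16)=-53688, T(17)=86869, T(18)=-140557; answer -140557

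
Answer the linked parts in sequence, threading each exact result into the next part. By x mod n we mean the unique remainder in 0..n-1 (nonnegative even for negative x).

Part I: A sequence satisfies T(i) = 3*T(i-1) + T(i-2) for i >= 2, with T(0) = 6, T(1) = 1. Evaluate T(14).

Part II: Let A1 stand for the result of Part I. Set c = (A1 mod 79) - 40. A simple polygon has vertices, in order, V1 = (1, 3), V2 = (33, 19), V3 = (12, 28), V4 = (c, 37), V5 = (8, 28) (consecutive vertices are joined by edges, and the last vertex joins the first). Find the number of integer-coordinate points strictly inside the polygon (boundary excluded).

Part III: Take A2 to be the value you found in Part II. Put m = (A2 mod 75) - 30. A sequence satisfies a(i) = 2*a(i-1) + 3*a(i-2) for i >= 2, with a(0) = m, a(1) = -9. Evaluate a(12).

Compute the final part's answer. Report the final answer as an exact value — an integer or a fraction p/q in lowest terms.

3587256

Part I: T(2) = 3*(1) + 1*(6) = 9; iterating: T(2)=9, T(3)=28, T(4)=93, T(5)=307, T(6)=1014, T(7)=3349, T(8)=11061, T(9)=36532, T(10)=120657, T(11)=398503, T(12)=1316166, T(13)=4347001, T(14)=14357169; answer 14357169
Part II: A1 = 14357169; c = -15; cross terms: (1*19 - 33*3)=-80, (33*28 - 12*19)=696, (12*37 - -15*28)=864, (-15*28 - 8*37)=-716, (8*3 - 1*28)=-4; twice the area = |760| = 760; area = 380; boundary points = 16 + 3 + 9 + 1 + 1 = 30; strictly interior points = area - boundary/2 + 1 = 366; answer 366
Part III: A2 = 366; m = 36; a(2) = 2*(-9) + 3*(36) = 90; iterating: a(2)=90, a(3)=153, a(4)=576, a(5)=1611, a(6)=4950, a(7)=14733, a(8)=44316, a(9)=132831, a(10)=398610, a(11)=1195713, a(12)=3587256; answer 3587256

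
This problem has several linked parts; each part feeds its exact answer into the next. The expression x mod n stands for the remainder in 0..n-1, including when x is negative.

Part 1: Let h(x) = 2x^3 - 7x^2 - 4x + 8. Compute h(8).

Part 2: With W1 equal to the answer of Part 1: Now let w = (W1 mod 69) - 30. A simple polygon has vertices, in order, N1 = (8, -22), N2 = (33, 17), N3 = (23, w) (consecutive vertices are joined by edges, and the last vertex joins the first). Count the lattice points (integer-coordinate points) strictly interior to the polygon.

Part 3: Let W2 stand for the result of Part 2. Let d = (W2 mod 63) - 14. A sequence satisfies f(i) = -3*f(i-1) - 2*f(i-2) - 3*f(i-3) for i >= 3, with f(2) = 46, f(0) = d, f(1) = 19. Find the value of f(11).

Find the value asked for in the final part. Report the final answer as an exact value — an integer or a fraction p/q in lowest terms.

Part 1: 2*(8)^3 - 7*(8)^2 - 4*(8)^1 + 8 = (1024) + (-448) + (-32) + (8) = 552; answer 552
Part 2: W1 = 552; w = -30; cross terms: (8*17 - 33*-22)=862, (33*-30 - 23*17)=-1381, (23*-22 - 8*-30)=-266; twice the area = |-785| = 785; area = 785/2; boundary points = 1 + 1 + 1 = 3; strictly interior points = area - boundary/2 + 1 = 392; answer 392
Part 3: W2 = 392; d = 0; f(3) = -3*(46) - 2*(19) - 3*(0) = -176; iterating: f(3)=-176, f(4)=379, f(5)=-923, f(6)=2539, f(7)=-6908, f(8)=18415, f(9)=-49046, f(10)=131032, f(11)=-350249; answer -350249

-350249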